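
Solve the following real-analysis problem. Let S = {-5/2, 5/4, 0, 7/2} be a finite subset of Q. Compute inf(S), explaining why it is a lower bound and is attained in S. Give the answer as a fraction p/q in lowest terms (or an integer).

S is finite, so inf(S) = min(S).
Sorted increasing:
-5/2, 0, 5/4, 7/2
The extremum is -5/2.
For every x in S, x >= -5/2. And -5/2 is in S, so it is attained.
Therefore inf(S) = -5/2.

-5/2


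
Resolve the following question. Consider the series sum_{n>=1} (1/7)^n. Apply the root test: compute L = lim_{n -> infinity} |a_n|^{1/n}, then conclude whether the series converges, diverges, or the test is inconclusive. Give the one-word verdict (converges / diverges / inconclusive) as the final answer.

Let a_n denote the general term. Form |a_n|^(1/n) and simplify:
|a_n|^(1/n) = 1/7
Take the limit as n -> infinity: L = 1/7.
Since L = 1/7 < 1, the root test implies convergence.

converges


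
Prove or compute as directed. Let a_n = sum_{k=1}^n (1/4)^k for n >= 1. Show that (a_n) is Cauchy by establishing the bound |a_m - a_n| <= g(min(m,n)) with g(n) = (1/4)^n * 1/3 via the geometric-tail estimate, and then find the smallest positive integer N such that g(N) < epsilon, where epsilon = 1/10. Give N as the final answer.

For m > n >= 1: |a_m - a_n| = sum_{k=n+1}^m (1/4)^k < sum_{k=n+1}^infinity (1/4)^k = (1/4)^(n+1) / (1 - 1/4) = (1/4)^n * (1/4) * (4/3) = (1/4)^n * 1/3.
So g(n) = (1/4)^n / 3. Since g(n) -> 0, (a_n) is Cauchy.
Now solve g(N) < 1/10: (1/4)^N / 3 < 1/10 <=> 4^N > 1 / (3 * 1/10) = 10/3.
Check powers of 4: 4^0 = 1 <= 10/3, 4^1 = 4 > 10/3.
So the smallest such N is 1. Check: g(1) = 1/(3 * 4) = 1/12 < 1/10.

1


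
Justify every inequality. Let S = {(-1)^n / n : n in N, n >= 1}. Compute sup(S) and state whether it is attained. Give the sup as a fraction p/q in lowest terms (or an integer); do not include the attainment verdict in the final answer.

Analysis:
- Values: -1, 1/2, -1/3, 1/4, -1/5, ...
- Positive terms (even n): 1/(2+0), 1/(4+0), ... decreasing -> max = 1/2 (n=2).
- Negative terms (odd n): -1/(1+0), -1/(3+0), ... increasing -> min = -1 (n=1).
- So sup = 1/2 (attained at n=2); inf = -1 (attained at n=1).
Conclusion: sup(S) = 1/2, attained in S.

1/2


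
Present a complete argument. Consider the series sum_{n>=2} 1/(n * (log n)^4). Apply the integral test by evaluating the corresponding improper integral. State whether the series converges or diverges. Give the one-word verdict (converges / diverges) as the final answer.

Let f(x) = 1/(x*log(x)^4). Then f is positive, continuous, and decreasing on [2, infinity), so the integral test applies.
Compute the improper integral int_{2}^infinity f(x) dx:
  antiderivative F(x) = -1/(3*log(x)^3).
  F(x) -> 0 as x -> infinity.  int = 0 - F(2) = 1/(3*log(2)^3) < infinity. By the integral test, the series converges.

converges


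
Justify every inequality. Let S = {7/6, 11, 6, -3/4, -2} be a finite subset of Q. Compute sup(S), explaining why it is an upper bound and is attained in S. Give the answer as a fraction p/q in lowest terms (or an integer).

S is finite, so sup(S) = max(S).
Sorted decreasing:
11, 6, 7/6, -3/4, -2
The extremum is 11.
For every x in S, x <= 11. And 11 is in S, so it is attained.
Therefore sup(S) = 11.

11


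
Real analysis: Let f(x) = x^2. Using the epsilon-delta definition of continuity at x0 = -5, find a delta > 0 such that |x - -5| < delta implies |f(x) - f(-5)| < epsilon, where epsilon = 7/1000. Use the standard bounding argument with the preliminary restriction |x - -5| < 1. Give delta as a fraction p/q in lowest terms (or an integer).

Factor: |x^2 - (-5)^2| = |x - -5| * |x + -5|.
Impose |x - -5| < 1 first. Then |x + -5| = |(x - -5) + 2*(-5)| <= |x - -5| + 2*|-5| < 1 + 10 = 11.
So |x^2 - (-5)^2| < delta * 11.
We need delta * 11 <= 7/1000, i.e. delta <= 7/1000/11 = 7/11000.
Since 7/11000 < 1, this is tighter than 1; take delta = 7/11000.
So delta = 7/11000 works.

7/11000


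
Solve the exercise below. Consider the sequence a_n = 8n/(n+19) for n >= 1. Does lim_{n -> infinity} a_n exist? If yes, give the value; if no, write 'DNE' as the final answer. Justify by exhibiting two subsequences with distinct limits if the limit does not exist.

Examine the behaviour of a_n along subsequences.
Even-n subsequence a_{2k} = 8(2k)/(2k+19) -> 8. Odd-n subsequence a_{2k+1} = 8(2k+1)/(2k+20) -> 8. Both tend to 8, which suggests the limit is 8; verify directly.
|a_n - 8| = |8n - 8(n+19)| / (n+19) = 152/(n+19) < 152/n for every n >= 1.
Given epsilon > 0, choose a positive integer N > 152/epsilon. Then for all n >= N, |a_n - 8| < 152/n <= 152/N < epsilon.
So by the definition of the limit, lim a_n exists and equals 8.

8


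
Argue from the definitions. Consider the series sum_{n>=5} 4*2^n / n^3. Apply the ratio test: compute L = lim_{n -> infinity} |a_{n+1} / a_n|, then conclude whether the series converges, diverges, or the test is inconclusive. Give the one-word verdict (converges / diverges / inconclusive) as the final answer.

Let a_n denote the general term. Form the ratio a_{n+1}/a_n and simplify:
a_{n+1}/a_n = 2*n^3/(n + 1)^3
Take the limit as n -> infinity: L = 2.
Since L = 2 > 1 (or L = infinity), the ratio test implies the series diverges.

diverges


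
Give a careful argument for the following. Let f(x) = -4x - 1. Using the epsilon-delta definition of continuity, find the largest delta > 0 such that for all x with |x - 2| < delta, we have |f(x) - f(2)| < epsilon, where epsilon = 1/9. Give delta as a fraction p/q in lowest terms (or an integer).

We compute f(2) = -4*(2) - 1 = -9.
|f(x) - f(2)| = |-4x - 1 - (-9)| = |-4(x - 2)| = 4|x - 2|.
We need 4|x - 2| < 1/9, i.e. |x - 2| < 1/9 / 4 = 1/36.
So any delta <= 1/36 works. Conversely, if delta > 1/36, then x = 2 + 1/36 satisfies |x - 2| = 1/36 < delta but |f(x) - f(2)| = 4 * 1/36 = 1/9, which is not < 1/9; so no larger delta works.
Hence the largest such delta is 1/36.

1/36


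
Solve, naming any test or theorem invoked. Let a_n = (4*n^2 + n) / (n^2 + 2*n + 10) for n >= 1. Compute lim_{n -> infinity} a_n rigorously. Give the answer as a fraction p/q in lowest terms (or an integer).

Divide numerator and denominator by n^2, the highest power:
numerator / n^2 = 4 + 1/n
denominator / n^2 = 1 + 2/n + 10/n^2
As n -> infinity, all terms of the form c/n^k (k >= 1) tend to 0.
So numerator / n^2 -> 4 and denominator / n^2 -> 1.
Therefore lim a_n = 4.

4


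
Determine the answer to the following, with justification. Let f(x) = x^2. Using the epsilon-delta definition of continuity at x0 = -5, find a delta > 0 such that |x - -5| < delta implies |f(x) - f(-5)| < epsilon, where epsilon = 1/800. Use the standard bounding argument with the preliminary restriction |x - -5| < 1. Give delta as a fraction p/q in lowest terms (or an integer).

Factor: |x^2 - (-5)^2| = |x - -5| * |x + -5|.
Impose |x - -5| < 1 first. Then |x + -5| = |(x - -5) + 2*(-5)| <= |x - -5| + 2*|-5| < 1 + 10 = 11.
So |x^2 - (-5)^2| < delta * 11.
We need delta * 11 <= 1/800, i.e. delta <= 1/800/11 = 1/8800.
Since 1/8800 < 1, this is tighter than 1; take delta = 1/8800.
So delta = 1/8800 works.

1/8800


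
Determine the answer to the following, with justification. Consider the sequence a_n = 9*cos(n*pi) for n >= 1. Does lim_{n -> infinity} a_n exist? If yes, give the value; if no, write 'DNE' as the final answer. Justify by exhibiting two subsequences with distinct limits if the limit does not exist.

Examine the behaviour of a_n along subsequences.
cos(n*pi) = (-1)^n, so a_n = 9*(-1)^n. a_{2k} = 9 -> 9. a_{2k+1} = -9 -> -9.
Since these two subsequential limits are 9 and -9, distinct, the full sequence cannot converge (a convergent sequence has all subsequences tending to the same limit). So lim a_n does not exist.

DNE


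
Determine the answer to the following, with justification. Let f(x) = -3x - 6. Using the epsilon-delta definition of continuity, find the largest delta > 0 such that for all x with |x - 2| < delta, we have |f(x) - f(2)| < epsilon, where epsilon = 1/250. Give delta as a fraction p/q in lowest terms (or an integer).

We compute f(2) = -3*(2) - 6 = -12.
|f(x) - f(2)| = |-3x - 6 - (-12)| = |-3(x - 2)| = 3|x - 2|.
We need 3|x - 2| < 1/250, i.e. |x - 2| < 1/250 / 3 = 1/750.
So any delta <= 1/750 works. Conversely, if delta > 1/750, then x = 2 + 1/750 satisfies |x - 2| = 1/750 < delta but |f(x) - f(2)| = 3 * 1/750 = 1/250, which is not < 1/250; so no larger delta works.
Hence the largest such delta is 1/750.

1/750


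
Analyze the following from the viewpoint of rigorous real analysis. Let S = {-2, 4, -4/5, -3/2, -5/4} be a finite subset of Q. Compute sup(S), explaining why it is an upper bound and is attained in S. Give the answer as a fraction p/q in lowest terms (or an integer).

S is finite, so sup(S) = max(S).
Sorted decreasing:
4, -4/5, -5/4, -3/2, -2
The extremum is 4.
For every x in S, x <= 4. And 4 is in S, so it is attained.
Therefore sup(S) = 4.

4


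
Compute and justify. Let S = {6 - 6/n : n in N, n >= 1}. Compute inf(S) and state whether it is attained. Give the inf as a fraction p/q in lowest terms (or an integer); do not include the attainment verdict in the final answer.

Analysis:
- Values: 0, 3, 4, 9/2, ... strictly increasing.
- Minimum is 0 (n=1); inf = 0 (attained).
- 6 - 6/n -> 6 from below; sup = 6, not attained.
Conclusion: inf(S) = 0, attained in S.

0


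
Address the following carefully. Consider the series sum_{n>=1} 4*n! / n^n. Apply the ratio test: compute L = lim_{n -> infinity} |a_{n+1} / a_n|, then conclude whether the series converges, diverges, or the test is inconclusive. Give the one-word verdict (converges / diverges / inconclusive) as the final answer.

Let a_n denote the general term. Form the ratio a_{n+1}/a_n and simplify:
a_{n+1}/a_n = (n/(n + 1))^n
Take the limit as n -> infinity: L = exp(-1).
Since L = exp(-1) < 1, the ratio test implies the series converges.

converges


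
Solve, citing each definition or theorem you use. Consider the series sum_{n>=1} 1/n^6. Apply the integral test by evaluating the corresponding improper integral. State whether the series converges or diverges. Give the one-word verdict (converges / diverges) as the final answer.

Let f(x) = x^(-6). Then f is positive, continuous, and decreasing on [1, infinity), so the integral test applies.
Compute the improper integral int_{1}^infinity f(x) dx:
  antiderivative F(x) = -1/(5*x^5).
  As x -> infinity, F(x) -> 0 (since p = 6 > 1).
  So int = F(infinity) - F(1) = 0 - (-1/5) = 1/5.
  Finite, so by the integral test, the series converges.

converges


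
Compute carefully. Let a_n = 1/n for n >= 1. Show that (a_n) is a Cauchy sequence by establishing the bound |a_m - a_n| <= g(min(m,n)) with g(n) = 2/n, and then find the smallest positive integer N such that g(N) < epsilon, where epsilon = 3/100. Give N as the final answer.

For any m, n >= 1, by the triangle inequality:
|a_m - a_n| = |1/m - 1/n| <= 1/m + 1/n <= 2/min(m,n).
So g(n) = 2/n bounds the Cauchy difference. Since g(n) -> 0, (a_n) is Cauchy.
Now solve g(N) < 3/100: 2/N < 3/100 <=> N > 2 / (3/100) = 200/3.
The smallest integer strictly greater than 200/3 is N = 67.
Check: g(67) = 2/67 = 2/67 < 3/100; g(66) = 1/33 >= 3/100. So N = 67.

67


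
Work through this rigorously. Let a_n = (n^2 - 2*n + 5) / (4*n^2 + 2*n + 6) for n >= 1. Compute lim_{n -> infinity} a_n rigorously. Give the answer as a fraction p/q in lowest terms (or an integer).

Divide numerator and denominator by n^2, the highest power:
numerator / n^2 = 1 - 2/n + 5/n^2
denominator / n^2 = 4 + 2/n + 6/n^2
As n -> infinity, all terms of the form c/n^k (k >= 1) tend to 0.
So numerator / n^2 -> 1 and denominator / n^2 -> 4.
Therefore lim a_n = 1/4.

1/4


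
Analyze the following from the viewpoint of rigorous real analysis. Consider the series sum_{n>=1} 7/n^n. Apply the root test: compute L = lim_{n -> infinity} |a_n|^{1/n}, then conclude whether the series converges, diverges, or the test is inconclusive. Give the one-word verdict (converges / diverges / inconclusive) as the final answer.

Let a_n denote the general term. Form |a_n|^(1/n) and simplify:
|a_n|^(1/n) = 7^(1/n)/n
Take the limit as n -> infinity: L = 0.
Since L = 0 < 1, the root test implies convergence.

converges


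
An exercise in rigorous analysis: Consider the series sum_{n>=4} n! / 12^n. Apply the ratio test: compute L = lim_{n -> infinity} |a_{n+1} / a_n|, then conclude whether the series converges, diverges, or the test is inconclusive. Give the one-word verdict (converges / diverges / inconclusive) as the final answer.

Let a_n denote the general term. Form the ratio a_{n+1}/a_n and simplify:
a_{n+1}/a_n = n/12 + 1/12
Take the limit as n -> infinity: L = infinity.
Since L = infinity > 1 (or L = infinity), the ratio test implies the series diverges.

diverges


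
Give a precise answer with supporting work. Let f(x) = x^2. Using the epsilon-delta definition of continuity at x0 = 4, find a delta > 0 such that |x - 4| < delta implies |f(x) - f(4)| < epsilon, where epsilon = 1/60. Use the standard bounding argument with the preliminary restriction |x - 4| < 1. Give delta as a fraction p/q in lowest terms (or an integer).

Factor: |x^2 - (4)^2| = |x - 4| * |x + 4|.
Impose |x - 4| < 1 first. Then |x + 4| = |(x - 4) + 2*(4)| <= |x - 4| + 2*|4| < 1 + 8 = 9.
So |x^2 - (4)^2| < delta * 9.
We need delta * 9 <= 1/60, i.e. delta <= 1/60/9 = 1/540.
Since 1/540 < 1, this is tighter than 1; take delta = 1/540.
So delta = 1/540 works.

1/540


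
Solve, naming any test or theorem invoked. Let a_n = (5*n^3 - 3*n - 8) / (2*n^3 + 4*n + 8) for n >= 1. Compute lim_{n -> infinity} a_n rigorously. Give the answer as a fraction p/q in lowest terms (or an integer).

Divide numerator and denominator by n^3, the highest power:
numerator / n^3 = 5 - 3/n^2 - 8/n^3
denominator / n^3 = 2 + 4/n^2 + 8/n^3
As n -> infinity, all terms of the form c/n^k (k >= 1) tend to 0.
So numerator / n^3 -> 5 and denominator / n^3 -> 2.
Therefore lim a_n = 5/2.

5/2


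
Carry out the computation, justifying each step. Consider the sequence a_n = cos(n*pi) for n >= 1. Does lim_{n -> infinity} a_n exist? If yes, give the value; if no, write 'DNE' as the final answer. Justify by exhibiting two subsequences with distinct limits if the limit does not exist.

Examine the behaviour of a_n along subsequences.
cos(n*pi) = (-1)^n, so a_n = (-1)^n. a_{2k} = 1 -> 1. a_{2k+1} = -1 -> -1.
Since these two subsequential limits are 1 and -1, distinct, the full sequence cannot converge (a convergent sequence has all subsequences tending to the same limit). So lim a_n does not exist.

DNE


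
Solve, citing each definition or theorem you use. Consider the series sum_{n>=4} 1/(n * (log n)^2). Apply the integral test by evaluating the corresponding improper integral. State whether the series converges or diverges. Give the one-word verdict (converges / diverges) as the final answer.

Let f(x) = 1/(x*log(x)^2). Then f is positive, continuous, and decreasing on [4, infinity), so the integral test applies.
Compute the improper integral int_{4}^infinity f(x) dx:
  antiderivative F(x) = -1/log(x).
  F(x) -> 0 as x -> infinity.  int = 0 - F(4) = 1/log(4) < infinity. By the integral test, the series converges.

converges


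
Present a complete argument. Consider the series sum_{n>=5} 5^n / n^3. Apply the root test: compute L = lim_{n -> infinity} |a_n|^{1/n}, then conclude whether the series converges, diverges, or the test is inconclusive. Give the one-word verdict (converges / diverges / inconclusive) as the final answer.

Let a_n denote the general term. Form |a_n|^(1/n) and simplify:
|a_n|^(1/n) = 5/n^(3/n)
Take the limit as n -> infinity: L = 5.
Since L = 5 > 1, the root test implies divergence.

diverges


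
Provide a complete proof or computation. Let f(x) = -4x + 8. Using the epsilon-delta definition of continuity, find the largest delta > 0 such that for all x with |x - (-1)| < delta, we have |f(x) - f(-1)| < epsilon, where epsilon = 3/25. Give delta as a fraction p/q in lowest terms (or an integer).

We compute f(-1) = -4*(-1) + 8 = 12.
|f(x) - f(-1)| = |-4x + 8 - (12)| = |-4(x - (-1))| = 4|x - (-1)|.
We need 4|x - (-1)| < 3/25, i.e. |x - (-1)| < 3/25 / 4 = 3/100.
So any delta <= 3/100 works. Conversely, if delta > 3/100, then x = -1 + 3/100 satisfies |x - (-1)| = 3/100 < delta but |f(x) - f(-1)| = 4 * 3/100 = 3/25, which is not < 3/25; so no larger delta works.
Hence the largest such delta is 3/100.

3/100


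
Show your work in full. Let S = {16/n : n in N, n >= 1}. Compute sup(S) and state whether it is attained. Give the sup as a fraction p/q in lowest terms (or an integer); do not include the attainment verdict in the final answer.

Analysis:
- Values: 16, 8, 16/3, 4, ... strictly decreasing.
- The maximum is 16 (n=1); sup = 16 (attained).
- The set is bounded below by 0; 16/n -> 0 so 0 is the greatest lower bound.
- 0 is not in the set, so inf = 0 is not attained.
Conclusion: sup(S) = 16, attained in S.

16


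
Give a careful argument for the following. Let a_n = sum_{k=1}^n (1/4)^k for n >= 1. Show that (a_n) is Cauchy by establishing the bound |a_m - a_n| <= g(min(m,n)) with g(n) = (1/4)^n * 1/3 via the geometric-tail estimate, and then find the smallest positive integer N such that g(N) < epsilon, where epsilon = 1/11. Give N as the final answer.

For m > n >= 1: |a_m - a_n| = sum_{k=n+1}^m (1/4)^k < sum_{k=n+1}^infinity (1/4)^k = (1/4)^(n+1) / (1 - 1/4) = (1/4)^n * (1/4) * (4/3) = (1/4)^n * 1/3.
So g(n) = (1/4)^n / 3. Since g(n) -> 0, (a_n) is Cauchy.
Now solve g(N) < 1/11: (1/4)^N / 3 < 1/11 <=> 4^N > 1 / (3 * 1/11) = 11/3.
Check powers of 4: 4^0 = 1 <= 11/3, 4^1 = 4 > 11/3.
So the smallest such N is 1. Check: g(1) = 1/(3 * 4) = 1/12 < 1/11.

1


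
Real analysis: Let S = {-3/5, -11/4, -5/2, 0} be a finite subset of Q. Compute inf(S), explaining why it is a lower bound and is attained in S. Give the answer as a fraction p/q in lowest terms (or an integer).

S is finite, so inf(S) = min(S).
Sorted increasing:
-11/4, -5/2, -3/5, 0
The extremum is -11/4.
For every x in S, x >= -11/4. And -11/4 is in S, so it is attained.
Therefore inf(S) = -11/4.

-11/4


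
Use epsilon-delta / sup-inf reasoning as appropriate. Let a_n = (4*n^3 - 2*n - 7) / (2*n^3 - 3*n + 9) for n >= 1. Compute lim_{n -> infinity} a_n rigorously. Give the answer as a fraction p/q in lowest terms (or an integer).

Divide numerator and denominator by n^3, the highest power:
numerator / n^3 = 4 - 2/n^2 - 7/n^3
denominator / n^3 = 2 - 3/n^2 + 9/n^3
As n -> infinity, all terms of the form c/n^k (k >= 1) tend to 0.
So numerator / n^3 -> 4 and denominator / n^3 -> 2.
Therefore lim a_n = 2.

2


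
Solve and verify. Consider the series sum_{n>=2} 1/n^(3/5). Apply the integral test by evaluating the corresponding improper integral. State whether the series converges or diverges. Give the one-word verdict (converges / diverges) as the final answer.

Let f(x) = x^(-3/5). Then f is positive, continuous, and decreasing on [2, infinity), so the integral test applies.
Compute the improper integral int_{2}^infinity f(x) dx:
  antiderivative F(x) = 5*x^(2/5)/2.
  As x -> infinity, F(x) -> infinity (since p = 3/5 < 1).
  So the integral diverges. By the integral test, the series diverges.

diverges


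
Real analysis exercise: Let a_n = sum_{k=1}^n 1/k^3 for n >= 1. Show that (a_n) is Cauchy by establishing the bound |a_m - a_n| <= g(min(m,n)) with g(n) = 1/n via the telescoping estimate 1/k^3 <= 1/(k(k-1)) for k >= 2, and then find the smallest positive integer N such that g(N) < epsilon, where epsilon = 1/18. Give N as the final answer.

For m > n >= 1: |a_m - a_n| = sum_{k=n+1}^m 1/k^3.
Use 1/k^3 <= 1/(k(k-1)) = 1/(k-1) - 1/k for k >= 2 (which holds since k^3 >= k^2 >= k(k-1) for k >= 2):
sum_{k=n+1}^m 1/k^3 <= sum_{k=n+1}^m (1/(k-1) - 1/k) = 1/n - 1/m <= 1/n.
By symmetry the same bound holds with n,m swapped, so |a_m - a_n| <= 1/min(m,n) = g(min(m,n)). Since g(n) -> 0, (a_n) is Cauchy.
Now solve g(N) < 1/18: 1/N < 1/18 <=> N > 1/(1/18) = 18.
The smallest integer strictly greater than 18 is N = 19.
Check: g(19) = 1/19 < 1/18; g(18) = 1/18 >= 1/18. So N = 19.

19


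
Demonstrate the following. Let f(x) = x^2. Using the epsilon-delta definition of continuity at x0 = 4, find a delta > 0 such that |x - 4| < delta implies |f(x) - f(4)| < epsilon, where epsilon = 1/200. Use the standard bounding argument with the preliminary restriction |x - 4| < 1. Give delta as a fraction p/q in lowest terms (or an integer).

Factor: |x^2 - (4)^2| = |x - 4| * |x + 4|.
Impose |x - 4| < 1 first. Then |x + 4| = |(x - 4) + 2*(4)| <= |x - 4| + 2*|4| < 1 + 8 = 9.
So |x^2 - (4)^2| < delta * 9.
We need delta * 9 <= 1/200, i.e. delta <= 1/200/9 = 1/1800.
Since 1/1800 < 1, this is tighter than 1; take delta = 1/1800.
So delta = 1/1800 works.

1/1800


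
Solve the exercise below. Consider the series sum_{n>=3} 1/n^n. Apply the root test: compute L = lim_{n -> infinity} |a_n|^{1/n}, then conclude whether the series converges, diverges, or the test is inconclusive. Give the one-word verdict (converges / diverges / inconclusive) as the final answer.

Let a_n denote the general term. Form |a_n|^(1/n) and simplify:
|a_n|^(1/n) = 1/n
Take the limit as n -> infinity: L = 0.
Since L = 0 < 1, the root test implies convergence.

converges


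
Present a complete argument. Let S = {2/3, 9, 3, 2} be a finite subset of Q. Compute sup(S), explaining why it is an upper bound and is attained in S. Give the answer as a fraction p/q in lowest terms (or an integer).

S is finite, so sup(S) = max(S).
Sorted decreasing:
9, 3, 2, 2/3
The extremum is 9.
For every x in S, x <= 9. And 9 is in S, so it is attained.
Therefore sup(S) = 9.

9


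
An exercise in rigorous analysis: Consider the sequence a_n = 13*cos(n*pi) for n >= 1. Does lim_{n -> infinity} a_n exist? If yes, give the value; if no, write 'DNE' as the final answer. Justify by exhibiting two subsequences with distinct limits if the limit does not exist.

Examine the behaviour of a_n along subsequences.
cos(n*pi) = (-1)^n, so a_n = 13*(-1)^n. a_{2k} = 13 -> 13. a_{2k+1} = -13 -> -13.
Since these two subsequential limits are 13 and -13, distinct, the full sequence cannot converge (a convergent sequence has all subsequences tending to the same limit). So lim a_n does not exist.

DNE


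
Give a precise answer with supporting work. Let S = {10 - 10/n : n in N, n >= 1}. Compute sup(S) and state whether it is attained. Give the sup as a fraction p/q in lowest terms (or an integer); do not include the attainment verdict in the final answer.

Analysis:
- Values: 0, 5, 20/3, 15/2, ... strictly increasing.
- Minimum is 0 (n=1); inf = 0 (attained).
- 10 - 10/n -> 10 from below; sup = 10, not attained.
Conclusion: sup(S) = 10, not attained in S.

10


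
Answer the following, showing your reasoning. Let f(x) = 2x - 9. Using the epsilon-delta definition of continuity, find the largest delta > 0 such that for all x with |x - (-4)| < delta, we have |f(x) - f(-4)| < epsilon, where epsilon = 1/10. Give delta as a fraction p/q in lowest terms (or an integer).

We compute f(-4) = 2*(-4) - 9 = -17.
|f(x) - f(-4)| = |2x - 9 - (-17)| = |2(x - (-4))| = 2|x - (-4)|.
We need 2|x - (-4)| < 1/10, i.e. |x - (-4)| < 1/10 / 2 = 1/20.
So any delta <= 1/20 works. Conversely, if delta > 1/20, then x = -4 + 1/20 satisfies |x - (-4)| = 1/20 < delta but |f(x) - f(-4)| = 2 * 1/20 = 1/10, which is not < 1/10; so no larger delta works.
Hence the largest such delta is 1/20.

1/20


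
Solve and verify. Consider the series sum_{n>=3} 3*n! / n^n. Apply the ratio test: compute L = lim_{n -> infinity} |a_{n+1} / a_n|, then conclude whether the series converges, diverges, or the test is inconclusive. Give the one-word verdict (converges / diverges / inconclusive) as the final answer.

Let a_n denote the general term. Form the ratio a_{n+1}/a_n and simplify:
a_{n+1}/a_n = (n/(n + 1))^n
Take the limit as n -> infinity: L = exp(-1).
Since L = exp(-1) < 1, the ratio test implies the series converges.

converges


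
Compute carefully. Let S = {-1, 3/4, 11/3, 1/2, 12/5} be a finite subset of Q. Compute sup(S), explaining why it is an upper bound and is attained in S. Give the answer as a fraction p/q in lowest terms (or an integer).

S is finite, so sup(S) = max(S).
Sorted decreasing:
11/3, 12/5, 3/4, 1/2, -1
The extremum is 11/3.
For every x in S, x <= 11/3. And 11/3 is in S, so it is attained.
Therefore sup(S) = 11/3.

11/3


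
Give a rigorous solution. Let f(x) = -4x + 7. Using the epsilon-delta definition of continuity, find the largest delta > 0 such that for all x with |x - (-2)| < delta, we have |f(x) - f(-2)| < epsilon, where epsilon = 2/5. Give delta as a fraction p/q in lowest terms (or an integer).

We compute f(-2) = -4*(-2) + 7 = 15.
|f(x) - f(-2)| = |-4x + 7 - (15)| = |-4(x - (-2))| = 4|x - (-2)|.
We need 4|x - (-2)| < 2/5, i.e. |x - (-2)| < 2/5 / 4 = 1/10.
So any delta <= 1/10 works. Conversely, if delta > 1/10, then x = -2 + 1/10 satisfies |x - (-2)| = 1/10 < delta but |f(x) - f(-2)| = 4 * 1/10 = 2/5, which is not < 2/5; so no larger delta works.
Hence the largest such delta is 1/10.

1/10


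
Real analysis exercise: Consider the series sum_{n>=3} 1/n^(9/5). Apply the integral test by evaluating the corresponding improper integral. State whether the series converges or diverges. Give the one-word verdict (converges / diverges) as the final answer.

Let f(x) = x^(-9/5). Then f is positive, continuous, and decreasing on [3, infinity), so the integral test applies.
Compute the improper integral int_{3}^infinity f(x) dx:
  antiderivative F(x) = -5/(4*x^(4/5)).
  As x -> infinity, F(x) -> 0 (since p = 9/5 > 1).
  So int = F(infinity) - F(3) = 0 - (-5*3^(1/5)/12) = 5*3^(1/5)/12.
  Finite, so by the integral test, the series converges.

converges


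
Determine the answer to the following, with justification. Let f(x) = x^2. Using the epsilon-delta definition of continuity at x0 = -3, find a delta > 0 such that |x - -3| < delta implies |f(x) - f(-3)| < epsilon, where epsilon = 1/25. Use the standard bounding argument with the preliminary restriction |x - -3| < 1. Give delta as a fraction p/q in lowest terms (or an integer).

Factor: |x^2 - (-3)^2| = |x - -3| * |x + -3|.
Impose |x - -3| < 1 first. Then |x + -3| = |(x - -3) + 2*(-3)| <= |x - -3| + 2*|-3| < 1 + 6 = 7.
So |x^2 - (-3)^2| < delta * 7.
We need delta * 7 <= 1/25, i.e. delta <= 1/25/7 = 1/175.
Since 1/175 < 1, this is tighter than 1; take delta = 1/175.
So delta = 1/175 works.

1/175


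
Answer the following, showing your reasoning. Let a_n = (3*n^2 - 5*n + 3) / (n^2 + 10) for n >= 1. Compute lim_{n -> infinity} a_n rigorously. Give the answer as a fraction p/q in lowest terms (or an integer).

Divide numerator and denominator by n^2, the highest power:
numerator / n^2 = 3 - 5/n + 3/n^2
denominator / n^2 = 1 + 10/n^2
As n -> infinity, all terms of the form c/n^k (k >= 1) tend to 0.
So numerator / n^2 -> 3 and denominator / n^2 -> 1.
Therefore lim a_n = 3.

3


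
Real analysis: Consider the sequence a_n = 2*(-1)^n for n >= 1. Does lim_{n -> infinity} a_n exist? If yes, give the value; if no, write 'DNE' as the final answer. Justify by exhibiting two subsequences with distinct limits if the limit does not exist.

Examine the behaviour of a_n along subsequences.
Even-n subsequence a_{2k} = 2 -> 2. Odd-n subsequence a_{2k+1} = -2 -> -2.
Since these two subsequential limits are 2 and -2, distinct, the full sequence cannot converge (a convergent sequence has all subsequences tending to the same limit). So lim a_n does not exist.

DNE


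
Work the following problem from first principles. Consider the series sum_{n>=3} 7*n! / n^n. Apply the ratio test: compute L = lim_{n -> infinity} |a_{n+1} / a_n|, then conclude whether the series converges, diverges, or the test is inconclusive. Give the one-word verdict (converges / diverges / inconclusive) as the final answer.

Let a_n denote the general term. Form the ratio a_{n+1}/a_n and simplify:
a_{n+1}/a_n = (n/(n + 1))^n
Take the limit as n -> infinity: L = exp(-1).
Since L = exp(-1) < 1, the ratio test implies the series converges.

converges


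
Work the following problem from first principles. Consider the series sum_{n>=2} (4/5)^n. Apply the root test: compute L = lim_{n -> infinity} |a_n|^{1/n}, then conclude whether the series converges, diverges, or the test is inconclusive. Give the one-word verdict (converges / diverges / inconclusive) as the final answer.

Let a_n denote the general term. Form |a_n|^(1/n) and simplify:
|a_n|^(1/n) = 4/5
Take the limit as n -> infinity: L = 4/5.
Since L = 4/5 < 1, the root test implies convergence.

converges


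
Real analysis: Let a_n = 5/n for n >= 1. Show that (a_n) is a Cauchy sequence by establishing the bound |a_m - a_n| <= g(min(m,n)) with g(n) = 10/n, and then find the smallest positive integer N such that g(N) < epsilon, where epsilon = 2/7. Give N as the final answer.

For any m, n >= 1, by the triangle inequality:
|a_m - a_n| = |5/m - 5/n| <= 5*1/m + 5*1/n <= 10/min(m,n).
So g(n) = 10/n bounds the Cauchy difference. Since g(n) -> 0, (a_n) is Cauchy.
Now solve g(N) < 2/7: 10/N < 2/7 <=> N > 10 / (2/7) = 35.
The smallest integer strictly greater than 35 is N = 36.
Check: g(36) = 10/36 = 5/18 < 2/7; g(35) = 2/7 >= 2/7. So N = 36.

36


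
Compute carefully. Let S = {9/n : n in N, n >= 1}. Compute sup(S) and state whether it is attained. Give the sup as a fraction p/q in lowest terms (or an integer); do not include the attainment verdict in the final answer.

Analysis:
- Values: 9, 9/2, 3, 9/4, ... strictly decreasing.
- The maximum is 9 (n=1); sup = 9 (attained).
- The set is bounded below by 0; 9/n -> 0 so 0 is the greatest lower bound.
- 0 is not in the set, so inf = 0 is not attained.
Conclusion: sup(S) = 9, attained in S.

9


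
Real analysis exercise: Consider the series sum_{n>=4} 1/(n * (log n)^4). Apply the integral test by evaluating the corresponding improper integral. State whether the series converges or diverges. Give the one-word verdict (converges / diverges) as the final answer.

Let f(x) = 1/(x*log(x)^4). Then f is positive, continuous, and decreasing on [4, infinity), so the integral test applies.
Compute the improper integral int_{4}^infinity f(x) dx:
  antiderivative F(x) = -1/(3*log(x)^3).
  F(x) -> 0 as x -> infinity.  int = 0 - F(4) = 1/(3*log(4)^3) < infinity. By the integral test, the series converges.

converges


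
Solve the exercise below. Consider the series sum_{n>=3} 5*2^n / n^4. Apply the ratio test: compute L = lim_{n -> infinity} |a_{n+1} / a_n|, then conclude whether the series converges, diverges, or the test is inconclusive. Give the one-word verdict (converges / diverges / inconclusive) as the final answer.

Let a_n denote the general term. Form the ratio a_{n+1}/a_n and simplify:
a_{n+1}/a_n = 2*n^4/(n + 1)^4
Take the limit as n -> infinity: L = 2.
Since L = 2 > 1 (or L = infinity), the ratio test implies the series diverges.

diverges


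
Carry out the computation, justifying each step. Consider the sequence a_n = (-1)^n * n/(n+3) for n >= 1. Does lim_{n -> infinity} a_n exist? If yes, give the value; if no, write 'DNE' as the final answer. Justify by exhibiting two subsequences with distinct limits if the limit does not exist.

Examine the behaviour of a_n along subsequences.
a_{2k} = 2k/(2k+3) -> 1. a_{2k+1} = -(2k+1)/(2k+4) -> -1.
Since these two subsequential limits are 1 and -1, distinct, the full sequence cannot converge (a convergent sequence has all subsequences tending to the same limit). So lim a_n does not exist.

DNE


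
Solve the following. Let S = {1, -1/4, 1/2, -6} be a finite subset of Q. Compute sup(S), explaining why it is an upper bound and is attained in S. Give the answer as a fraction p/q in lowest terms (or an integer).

S is finite, so sup(S) = max(S).
Sorted decreasing:
1, 1/2, -1/4, -6
The extremum is 1.
For every x in S, x <= 1. And 1 is in S, so it is attained.
Therefore sup(S) = 1.

1


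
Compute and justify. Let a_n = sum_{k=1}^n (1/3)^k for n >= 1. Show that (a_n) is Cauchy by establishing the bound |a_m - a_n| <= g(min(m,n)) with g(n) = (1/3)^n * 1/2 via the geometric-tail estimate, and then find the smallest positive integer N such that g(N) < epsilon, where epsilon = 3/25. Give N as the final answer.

For m > n >= 1: |a_m - a_n| = sum_{k=n+1}^m (1/3)^k < sum_{k=n+1}^infinity (1/3)^k = (1/3)^(n+1) / (1 - 1/3) = (1/3)^n * (1/3) * (3/2) = (1/3)^n * 1/2.
So g(n) = (1/3)^n / 2. Since g(n) -> 0, (a_n) is Cauchy.
Now solve g(N) < 3/25: (1/3)^N / 2 < 3/25 <=> 3^N > 1 / (2 * 3/25) = 25/6.
Check powers of 3: 3^1 = 3 <= 25/6, 3^2 = 9 > 25/6.
So the smallest such N is 2. Check: g(2) = 1/(2 * 9) = 1/18 < 3/25.

2


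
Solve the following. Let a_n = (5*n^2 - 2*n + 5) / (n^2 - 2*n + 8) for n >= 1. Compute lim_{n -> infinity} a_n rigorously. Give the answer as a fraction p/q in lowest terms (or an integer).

Divide numerator and denominator by n^2, the highest power:
numerator / n^2 = 5 - 2/n + 5/n^2
denominator / n^2 = 1 - 2/n + 8/n^2
As n -> infinity, all terms of the form c/n^k (k >= 1) tend to 0.
So numerator / n^2 -> 5 and denominator / n^2 -> 1.
Therefore lim a_n = 5.

5


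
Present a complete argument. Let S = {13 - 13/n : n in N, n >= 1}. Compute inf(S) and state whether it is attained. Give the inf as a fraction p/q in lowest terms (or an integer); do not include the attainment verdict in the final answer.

Analysis:
- Values: 0, 13/2, 26/3, 39/4, ... strictly increasing.
- Minimum is 0 (n=1); inf = 0 (attained).
- 13 - 13/n -> 13 from below; sup = 13, not attained.
Conclusion: inf(S) = 0, attained in S.

0


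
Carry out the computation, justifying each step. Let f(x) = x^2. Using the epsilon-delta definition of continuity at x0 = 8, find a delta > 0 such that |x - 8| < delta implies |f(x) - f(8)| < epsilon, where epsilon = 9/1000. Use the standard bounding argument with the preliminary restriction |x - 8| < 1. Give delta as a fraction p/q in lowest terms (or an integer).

Factor: |x^2 - (8)^2| = |x - 8| * |x + 8|.
Impose |x - 8| < 1 first. Then |x + 8| = |(x - 8) + 2*(8)| <= |x - 8| + 2*|8| < 1 + 16 = 17.
So |x^2 - (8)^2| < delta * 17.
We need delta * 17 <= 9/1000, i.e. delta <= 9/1000/17 = 9/17000.
Since 9/17000 < 1, this is tighter than 1; take delta = 9/17000.
So delta = 9/17000 works.

9/17000


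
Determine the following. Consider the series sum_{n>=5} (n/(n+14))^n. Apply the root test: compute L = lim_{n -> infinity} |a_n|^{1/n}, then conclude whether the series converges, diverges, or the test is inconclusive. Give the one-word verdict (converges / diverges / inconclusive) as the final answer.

Let a_n denote the general term. Form |a_n|^(1/n) and simplify:
|a_n|^(1/n) = n/(n + 14)
Take the limit as n -> infinity: L = 1.
Since L = 1, the root test is inconclusive. (In fact a_n = (n/(n+14))^n -> e^(-14) != 0, so the nth-term test shows divergence; but the root test itself gives no conclusion.)

inconclusive


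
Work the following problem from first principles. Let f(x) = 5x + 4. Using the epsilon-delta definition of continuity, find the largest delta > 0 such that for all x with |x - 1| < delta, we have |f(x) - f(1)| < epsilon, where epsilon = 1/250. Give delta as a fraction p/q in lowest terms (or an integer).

We compute f(1) = 5*(1) + 4 = 9.
|f(x) - f(1)| = |5x + 4 - (9)| = |5(x - 1)| = 5|x - 1|.
We need 5|x - 1| < 1/250, i.e. |x - 1| < 1/250 / 5 = 1/1250.
So any delta <= 1/1250 works. Conversely, if delta > 1/1250, then x = 1 + 1/1250 satisfies |x - 1| = 1/1250 < delta but |f(x) - f(1)| = 5 * 1/1250 = 1/250, which is not < 1/250; so no larger delta works.
Hence the largest such delta is 1/1250.

1/1250


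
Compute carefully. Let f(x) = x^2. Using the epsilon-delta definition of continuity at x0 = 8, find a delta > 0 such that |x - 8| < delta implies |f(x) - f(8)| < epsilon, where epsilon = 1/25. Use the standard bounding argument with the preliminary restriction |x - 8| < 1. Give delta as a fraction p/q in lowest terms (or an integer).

Factor: |x^2 - (8)^2| = |x - 8| * |x + 8|.
Impose |x - 8| < 1 first. Then |x + 8| = |(x - 8) + 2*(8)| <= |x - 8| + 2*|8| < 1 + 16 = 17.
So |x^2 - (8)^2| < delta * 17.
We need delta * 17 <= 1/25, i.e. delta <= 1/25/17 = 1/425.
Since 1/425 < 1, this is tighter than 1; take delta = 1/425.
So delta = 1/425 works.

1/425


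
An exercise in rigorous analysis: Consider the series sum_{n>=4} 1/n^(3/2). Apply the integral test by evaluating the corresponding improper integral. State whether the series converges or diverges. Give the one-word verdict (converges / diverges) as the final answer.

Let f(x) = x^(-3/2). Then f is positive, continuous, and decreasing on [4, infinity), so the integral test applies.
Compute the improper integral int_{4}^infinity f(x) dx:
  antiderivative F(x) = -2/sqrt(x).
  As x -> infinity, F(x) -> 0 (since p = 3/2 > 1).
  So int = F(infinity) - F(4) = 0 - (-1) = 1.
  Finite, so by the integral test, the series converges.

converges


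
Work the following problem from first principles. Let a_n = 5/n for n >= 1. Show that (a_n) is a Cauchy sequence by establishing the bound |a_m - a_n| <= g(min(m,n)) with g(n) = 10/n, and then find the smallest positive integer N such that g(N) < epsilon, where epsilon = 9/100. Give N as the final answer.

For any m, n >= 1, by the triangle inequality:
|a_m - a_n| = |5/m - 5/n| <= 5*1/m + 5*1/n <= 10/min(m,n).
So g(n) = 10/n bounds the Cauchy difference. Since g(n) -> 0, (a_n) is Cauchy.
Now solve g(N) < 9/100: 10/N < 9/100 <=> N > 10 / (9/100) = 1000/9.
The smallest integer strictly greater than 1000/9 is N = 112.
Check: g(112) = 10/112 = 5/56 < 9/100; g(111) = 10/111 >= 9/100. So N = 112.

112


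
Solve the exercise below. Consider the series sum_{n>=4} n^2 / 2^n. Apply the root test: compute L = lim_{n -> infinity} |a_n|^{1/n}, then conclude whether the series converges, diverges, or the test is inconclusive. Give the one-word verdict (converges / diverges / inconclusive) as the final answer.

Let a_n denote the general term. Form |a_n|^(1/n) and simplify:
|a_n|^(1/n) = n^(2/n)/2
Take the limit as n -> infinity: L = 1/2.
Since L = 1/2 < 1, the root test implies convergence.

converges


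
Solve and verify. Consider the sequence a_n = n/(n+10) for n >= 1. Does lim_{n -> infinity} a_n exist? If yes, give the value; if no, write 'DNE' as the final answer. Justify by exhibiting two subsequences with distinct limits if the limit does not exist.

Examine the behaviour of a_n along subsequences.
Even-n subsequence a_{2k} = (2k)/(2k+10) -> 1. Odd-n subsequence a_{2k+1} = (2k+1)/(2k+11) -> 1. Both tend to 1, which suggests the limit is 1; verify directly.
|a_n - 1| = |n - (n+10)| / (n+10) = 10/(n+10) < 10/n for every n >= 1.
Given epsilon > 0, choose a positive integer N > 10/epsilon. Then for all n >= N, |a_n - 1| < 10/n <= 10/N < epsilon.
So by the definition of the limit, lim a_n exists and equals 1.

1


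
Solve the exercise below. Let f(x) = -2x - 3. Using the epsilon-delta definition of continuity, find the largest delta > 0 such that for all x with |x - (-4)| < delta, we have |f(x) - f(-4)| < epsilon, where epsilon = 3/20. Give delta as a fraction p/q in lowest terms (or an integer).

We compute f(-4) = -2*(-4) - 3 = 5.
|f(x) - f(-4)| = |-2x - 3 - (5)| = |-2(x - (-4))| = 2|x - (-4)|.
We need 2|x - (-4)| < 3/20, i.e. |x - (-4)| < 3/20 / 2 = 3/40.
So any delta <= 3/40 works. Conversely, if delta > 3/40, then x = -4 + 3/40 satisfies |x - (-4)| = 3/40 < delta but |f(x) - f(-4)| = 2 * 3/40 = 3/20, which is not < 3/20; so no larger delta works.
Hence the largest such delta is 3/40.

3/40


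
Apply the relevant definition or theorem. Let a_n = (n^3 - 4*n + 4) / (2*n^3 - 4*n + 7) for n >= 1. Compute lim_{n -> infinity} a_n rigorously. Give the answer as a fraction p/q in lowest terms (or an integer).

Divide numerator and denominator by n^3, the highest power:
numerator / n^3 = 1 - 4/n^2 + 4/n^3
denominator / n^3 = 2 - 4/n^2 + 7/n^3
As n -> infinity, all terms of the form c/n^k (k >= 1) tend to 0.
So numerator / n^3 -> 1 and denominator / n^3 -> 2.
Therefore lim a_n = 1/2.

1/2
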